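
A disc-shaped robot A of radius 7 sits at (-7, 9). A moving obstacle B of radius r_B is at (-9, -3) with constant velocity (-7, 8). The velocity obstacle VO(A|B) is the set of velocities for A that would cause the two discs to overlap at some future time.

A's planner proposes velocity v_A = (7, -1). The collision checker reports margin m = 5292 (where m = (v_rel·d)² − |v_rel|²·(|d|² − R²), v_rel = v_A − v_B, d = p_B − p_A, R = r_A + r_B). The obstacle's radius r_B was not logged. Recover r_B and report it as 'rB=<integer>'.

m = 5292
d = (-2, -12);  v_rel = (14, -9),  |v_rel|² = 277
v_rel×d = (14)·(-12) − (-9)·(-2) = -186
since m = R²·277 − (-186)²:  R² = (34596 + 5292) / 277 = 144
R = √144 = 12  ⇒  r_B = 12 − 7 = 5

rB=5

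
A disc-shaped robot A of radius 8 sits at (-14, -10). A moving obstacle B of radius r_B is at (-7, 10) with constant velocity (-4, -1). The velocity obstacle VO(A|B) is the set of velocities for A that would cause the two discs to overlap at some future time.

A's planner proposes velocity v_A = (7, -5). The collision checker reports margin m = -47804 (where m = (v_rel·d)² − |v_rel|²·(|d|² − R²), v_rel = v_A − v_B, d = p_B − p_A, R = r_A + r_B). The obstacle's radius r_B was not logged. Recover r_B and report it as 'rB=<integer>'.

m = -47804
d = (7, 20);  v_rel = (11, -4),  |v_rel|² = 137
v_rel×d = (11)·(20) − (-4)·(7) = 248
since m = R²·137 − 248²:  R² = (61504 + -47804) / 137 = 100
R = √100 = 10  ⇒  r_B = 10 − 8 = 2

rB=2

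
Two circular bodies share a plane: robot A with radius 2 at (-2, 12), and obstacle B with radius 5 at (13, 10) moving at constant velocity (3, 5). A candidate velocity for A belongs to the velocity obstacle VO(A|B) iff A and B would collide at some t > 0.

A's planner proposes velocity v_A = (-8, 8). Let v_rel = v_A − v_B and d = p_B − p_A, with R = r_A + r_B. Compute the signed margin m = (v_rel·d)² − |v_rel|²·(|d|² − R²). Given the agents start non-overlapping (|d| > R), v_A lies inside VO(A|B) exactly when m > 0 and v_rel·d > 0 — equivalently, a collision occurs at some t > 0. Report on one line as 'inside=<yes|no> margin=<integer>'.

d = (15, -2),  |d|² = 229;  R = 2+5 = 7,  c = 229−7² = 180
v_rel = (-11, 3),  |v_rel|² = 130;  v_rel·d = (-11)·(15) + (3)·(-2) = -171
130·t² + 342·t + 180 = 0  ⇒  m = (-171)² − 130·180 = 5841
m = 5841 > 0,  v_rel·d = -171 < 0  ⇒  outside

inside=no margin=5841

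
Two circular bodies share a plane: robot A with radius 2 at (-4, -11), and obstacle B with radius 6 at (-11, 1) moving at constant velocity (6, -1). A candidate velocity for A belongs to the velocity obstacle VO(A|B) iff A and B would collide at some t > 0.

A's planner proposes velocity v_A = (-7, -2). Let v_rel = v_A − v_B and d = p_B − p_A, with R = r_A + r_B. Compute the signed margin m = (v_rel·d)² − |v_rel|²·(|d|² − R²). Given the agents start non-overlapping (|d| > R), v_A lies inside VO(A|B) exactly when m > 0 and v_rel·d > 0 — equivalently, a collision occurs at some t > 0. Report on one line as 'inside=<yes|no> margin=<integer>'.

d = (-7, 12),  |d|² = 193;  R = 2+6 = 8,  c = 193−8² = 129
v_rel = (-13, -1),  |v_rel|² = 170;  v_rel·d = (-13)·(-7) + (-1)·(12) = 79
170·t² − 158·t + 129 = 0  ⇒  m = 79² − 170·129 = -15689
m = -15689 < 0,  v_rel·d = 79 > 0  ⇒  outside

inside=no margin=-15689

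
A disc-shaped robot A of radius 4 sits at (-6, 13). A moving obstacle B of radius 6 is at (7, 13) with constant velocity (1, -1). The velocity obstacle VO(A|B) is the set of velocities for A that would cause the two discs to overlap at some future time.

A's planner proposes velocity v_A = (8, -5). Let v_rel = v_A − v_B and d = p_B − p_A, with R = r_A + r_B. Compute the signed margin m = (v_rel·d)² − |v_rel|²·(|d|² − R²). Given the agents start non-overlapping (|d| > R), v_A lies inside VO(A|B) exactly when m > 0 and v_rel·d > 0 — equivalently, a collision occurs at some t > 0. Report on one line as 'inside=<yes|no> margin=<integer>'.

d = (13, 0),  |d|² = 169;  R = 4+6 = 10,  c = 169−10² = 69
v_rel = (7, -4),  |v_rel|² = 65;  v_rel·d = (7)·(13) + (-4)·(0) = 91
65·t² − 182·t + 69 = 0  ⇒  m = 91² − 65·69 = 3796
m = 3796 > 0,  v_rel·d = 91 > 0  ⇒  inside

inside=yes margin=3796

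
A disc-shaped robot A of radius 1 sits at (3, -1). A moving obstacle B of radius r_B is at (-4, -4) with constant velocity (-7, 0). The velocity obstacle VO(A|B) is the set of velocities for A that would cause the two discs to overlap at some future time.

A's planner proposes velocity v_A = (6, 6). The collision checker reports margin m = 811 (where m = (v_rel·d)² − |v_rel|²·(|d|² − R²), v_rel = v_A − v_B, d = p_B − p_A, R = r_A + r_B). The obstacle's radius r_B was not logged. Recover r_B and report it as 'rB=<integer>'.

m = 811
d = (-7, -3);  v_rel = (13, 6),  |v_rel|² = 205
v_rel×d = (13)·(-3) − (6)·(-7) = 3
since m = R²·205 − 3²:  R² = (9 + 811) / 205 = 4
R = √4 = 2  ⇒  r_B = 2 − 1 = 1

rB=1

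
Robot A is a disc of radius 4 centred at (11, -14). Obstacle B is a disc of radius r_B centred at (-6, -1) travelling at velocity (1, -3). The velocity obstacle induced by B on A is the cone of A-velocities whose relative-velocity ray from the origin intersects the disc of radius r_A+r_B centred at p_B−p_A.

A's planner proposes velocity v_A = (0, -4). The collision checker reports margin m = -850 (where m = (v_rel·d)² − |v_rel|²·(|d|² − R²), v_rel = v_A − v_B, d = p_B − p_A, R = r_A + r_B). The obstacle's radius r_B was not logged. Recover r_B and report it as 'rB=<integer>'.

m = -850
d = (-17, 13);  v_rel = (-1, -1),  |v_rel|² = 2
v_rel×d = (-1)·(13) − (-1)·(-17) = -30
since m = R²·2 − (-30)²:  R² = (900 + -850) / 2 = 25
R = √25 = 5  ⇒  r_B = 5 − 4 = 1

rB=1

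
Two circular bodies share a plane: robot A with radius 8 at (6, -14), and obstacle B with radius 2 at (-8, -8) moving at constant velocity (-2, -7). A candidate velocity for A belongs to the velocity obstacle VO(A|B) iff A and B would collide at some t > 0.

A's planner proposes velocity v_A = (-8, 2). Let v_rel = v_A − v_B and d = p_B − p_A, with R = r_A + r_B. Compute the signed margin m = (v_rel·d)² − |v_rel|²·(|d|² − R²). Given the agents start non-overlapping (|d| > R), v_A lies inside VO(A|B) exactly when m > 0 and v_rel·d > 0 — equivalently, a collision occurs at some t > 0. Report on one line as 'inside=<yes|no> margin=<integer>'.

d = (-14, 6),  |d|² = 232;  R = 8+2 = 10,  c = 232−10² = 132
v_rel = (-6, 9),  |v_rel|² = 117;  v_rel·d = (-6)·(-14) + (9)·(6) = 138
117·t² − 276·t + 132 = 0  ⇒  m = 138² − 117·132 = 3600
m = 3600 > 0,  v_rel·d = 138 > 0  ⇒  inside

inside=yes margin=3600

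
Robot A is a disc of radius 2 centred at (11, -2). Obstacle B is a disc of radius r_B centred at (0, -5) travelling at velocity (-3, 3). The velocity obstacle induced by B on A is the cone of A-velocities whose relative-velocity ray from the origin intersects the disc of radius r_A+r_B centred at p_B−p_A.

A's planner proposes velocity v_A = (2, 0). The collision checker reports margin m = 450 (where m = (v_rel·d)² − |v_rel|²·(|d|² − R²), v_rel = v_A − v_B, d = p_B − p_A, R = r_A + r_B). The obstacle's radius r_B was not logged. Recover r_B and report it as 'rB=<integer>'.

m = 450
d = (-11, -3);  v_rel = (5, -3),  |v_rel|² = 34
v_rel×d = (5)·(-3) − (-3)·(-11) = -48
since m = R²·34 − (-48)²:  R² = (2304 + 450) / 34 = 81
R = √81 = 9  ⇒  r_B = 9 − 2 = 7

rB=7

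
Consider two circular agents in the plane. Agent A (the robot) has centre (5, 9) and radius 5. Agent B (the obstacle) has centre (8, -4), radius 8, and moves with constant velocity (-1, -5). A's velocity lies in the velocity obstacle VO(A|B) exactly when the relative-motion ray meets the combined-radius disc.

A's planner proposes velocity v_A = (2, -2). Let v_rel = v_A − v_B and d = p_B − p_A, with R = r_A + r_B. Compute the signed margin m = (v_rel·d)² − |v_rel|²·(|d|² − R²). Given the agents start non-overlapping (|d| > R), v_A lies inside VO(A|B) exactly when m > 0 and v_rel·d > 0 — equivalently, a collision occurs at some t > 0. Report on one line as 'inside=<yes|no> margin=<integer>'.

d = (3, -13),  |d|² = 178;  R = 5+8 = 13,  c = 178−13² = 9
v_rel = (3, 3),  |v_rel|² = 18;  v_rel·d = (3)·(3) + (3)·(-13) = -30
18·t² + 60·t + 9 = 0  ⇒  m = (-30)² − 18·9 = 738
m = 738 > 0,  v_rel·d = -30 < 0  ⇒  outside

inside=no margin=738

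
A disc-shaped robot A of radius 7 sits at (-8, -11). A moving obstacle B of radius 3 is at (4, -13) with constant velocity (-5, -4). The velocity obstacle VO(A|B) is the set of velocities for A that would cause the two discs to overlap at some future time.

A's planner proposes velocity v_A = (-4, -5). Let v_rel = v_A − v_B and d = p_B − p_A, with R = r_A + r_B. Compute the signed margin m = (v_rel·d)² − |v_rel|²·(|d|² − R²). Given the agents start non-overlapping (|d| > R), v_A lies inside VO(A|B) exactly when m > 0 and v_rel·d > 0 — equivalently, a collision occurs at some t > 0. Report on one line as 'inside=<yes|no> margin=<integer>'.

d = (12, -2),  |d|² = 148;  R = 7+3 = 10,  c = 148−10² = 48
v_rel = (1, -1),  |v_rel|² = 2;  v_rel·d = (1)·(12) + (-1)·(-2) = 14
2·t² − 28·t + 48 = 0  ⇒  m = 14² − 2·48 = 100
m = 100 > 0,  v_rel·d = 14 > 0  ⇒  inside

inside=yes margin=100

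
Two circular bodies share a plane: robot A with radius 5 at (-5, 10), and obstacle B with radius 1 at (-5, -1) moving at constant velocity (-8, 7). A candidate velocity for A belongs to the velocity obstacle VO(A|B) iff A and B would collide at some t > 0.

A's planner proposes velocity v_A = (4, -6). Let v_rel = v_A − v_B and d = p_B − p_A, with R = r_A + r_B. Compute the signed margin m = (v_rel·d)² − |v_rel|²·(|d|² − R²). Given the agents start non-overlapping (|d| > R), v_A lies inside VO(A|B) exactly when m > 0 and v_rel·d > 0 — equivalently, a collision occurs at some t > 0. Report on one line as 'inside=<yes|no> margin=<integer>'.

d = (0, -11),  |d|² = 121;  R = 5+1 = 6,  c = 121−6² = 85
v_rel = (12, -13),  |v_rel|² = 313;  v_rel·d = (12)·(0) + (-13)·(-11) = 143
313·t² − 286·t + 85 = 0  ⇒  m = 143² − 313·85 = -6156
m = -6156 < 0,  v_rel·d = 143 > 0  ⇒  outside

inside=no margin=-6156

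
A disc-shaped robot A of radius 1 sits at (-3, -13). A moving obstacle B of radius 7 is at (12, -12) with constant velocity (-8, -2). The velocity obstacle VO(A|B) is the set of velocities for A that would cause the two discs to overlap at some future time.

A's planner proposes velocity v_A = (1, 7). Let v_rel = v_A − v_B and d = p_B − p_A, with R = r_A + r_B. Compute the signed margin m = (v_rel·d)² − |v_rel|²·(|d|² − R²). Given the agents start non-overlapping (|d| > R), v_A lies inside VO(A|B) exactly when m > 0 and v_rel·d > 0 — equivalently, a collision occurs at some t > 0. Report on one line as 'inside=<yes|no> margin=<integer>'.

d = (15, 1),  |d|² = 226;  R = 1+7 = 8,  c = 226−8² = 162
v_rel = (9, 9),  |v_rel|² = 162;  v_rel·d = (9)·(15) + (9)·(1) = 144
162·t² − 288·t + 162 = 0  ⇒  m = 144² − 162·162 = -5508
m = -5508 < 0,  v_rel·d = 144 > 0  ⇒  outside

inside=no margin=-5508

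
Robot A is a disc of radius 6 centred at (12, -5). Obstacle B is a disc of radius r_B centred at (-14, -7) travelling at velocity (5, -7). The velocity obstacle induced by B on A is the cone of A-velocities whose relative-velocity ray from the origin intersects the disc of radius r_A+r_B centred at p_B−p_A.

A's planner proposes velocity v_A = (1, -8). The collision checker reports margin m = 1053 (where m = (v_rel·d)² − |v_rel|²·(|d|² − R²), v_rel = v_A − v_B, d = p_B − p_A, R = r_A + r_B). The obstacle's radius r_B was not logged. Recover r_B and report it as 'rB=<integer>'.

m = 1053
d = (-26, -2);  v_rel = (-4, -1),  |v_rel|² = 17
v_rel×d = (-4)·(-2) − (-1)·(-26) = -18
since m = R²·17 − (-18)²:  R² = (324 + 1053) / 17 = 81
R = √81 = 9  ⇒  r_B = 9 − 6 = 3

rB=3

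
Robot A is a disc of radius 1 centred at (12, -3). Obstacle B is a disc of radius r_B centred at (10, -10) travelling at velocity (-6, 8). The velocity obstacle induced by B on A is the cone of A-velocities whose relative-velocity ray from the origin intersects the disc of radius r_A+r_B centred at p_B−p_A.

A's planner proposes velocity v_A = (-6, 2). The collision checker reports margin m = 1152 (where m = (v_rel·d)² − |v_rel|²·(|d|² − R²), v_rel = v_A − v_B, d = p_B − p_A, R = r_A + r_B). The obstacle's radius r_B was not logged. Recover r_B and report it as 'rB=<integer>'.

m = 1152
d = (-2, -7);  v_rel = (0, -6),  |v_rel|² = 36
v_rel×d = (0)·(-7) − (-6)·(-2) = -12
since m = R²·36 − (-12)²:  R² = (144 + 1152) / 36 = 36
R = √36 = 6  ⇒  r_B = 6 − 1 = 5

rB=5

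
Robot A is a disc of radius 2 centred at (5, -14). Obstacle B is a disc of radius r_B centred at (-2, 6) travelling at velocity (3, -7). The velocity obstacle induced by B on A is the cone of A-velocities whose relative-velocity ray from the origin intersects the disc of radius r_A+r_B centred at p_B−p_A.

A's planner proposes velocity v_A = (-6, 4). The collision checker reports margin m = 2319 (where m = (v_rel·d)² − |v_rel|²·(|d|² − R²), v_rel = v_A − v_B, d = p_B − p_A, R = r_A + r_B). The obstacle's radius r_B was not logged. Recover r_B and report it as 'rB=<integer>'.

m = 2319
d = (-7, 20);  v_rel = (-9, 11),  |v_rel|² = 202
v_rel×d = (-9)·(20) − (11)·(-7) = -103
since m = R²·202 − (-103)²:  R² = (10609 + 2319) / 202 = 64
R = √64 = 8  ⇒  r_B = 8 − 2 = 6

rB=6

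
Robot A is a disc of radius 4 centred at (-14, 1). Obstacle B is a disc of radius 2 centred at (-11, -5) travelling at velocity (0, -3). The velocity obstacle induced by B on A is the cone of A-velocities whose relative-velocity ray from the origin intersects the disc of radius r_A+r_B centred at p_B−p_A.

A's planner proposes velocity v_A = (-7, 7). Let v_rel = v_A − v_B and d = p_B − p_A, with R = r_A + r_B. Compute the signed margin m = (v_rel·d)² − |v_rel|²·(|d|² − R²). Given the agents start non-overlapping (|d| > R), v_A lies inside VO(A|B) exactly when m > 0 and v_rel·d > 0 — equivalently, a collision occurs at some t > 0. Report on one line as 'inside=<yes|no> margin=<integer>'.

d = (3, -6),  |d|² = 45;  R = 4+2 = 6,  c = 45−6² = 9
v_rel = (-7, 10),  |v_rel|² = 149;  v_rel·d = (-7)·(3) + (10)·(-6) = -81
149·t² + 162·t + 9 = 0  ⇒  m = (-81)² − 149·9 = 5220
m = 5220 > 0,  v_rel·d = -81 < 0  ⇒  outside

inside=no margin=5220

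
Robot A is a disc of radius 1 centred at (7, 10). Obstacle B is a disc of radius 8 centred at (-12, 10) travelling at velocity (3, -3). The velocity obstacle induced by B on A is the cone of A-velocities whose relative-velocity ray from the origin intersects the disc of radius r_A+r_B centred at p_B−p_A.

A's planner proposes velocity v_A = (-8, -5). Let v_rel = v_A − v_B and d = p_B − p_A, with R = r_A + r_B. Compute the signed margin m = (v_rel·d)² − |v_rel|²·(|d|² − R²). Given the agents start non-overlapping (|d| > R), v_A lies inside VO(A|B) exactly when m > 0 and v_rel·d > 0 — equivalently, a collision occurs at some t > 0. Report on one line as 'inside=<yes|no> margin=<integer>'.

d = (-19, 0),  |d|² = 361;  R = 1+8 = 9,  c = 361−9² = 280
v_rel = (-11, -2),  |v_rel|² = 125;  v_rel·d = (-11)·(-19) + (-2)·(0) = 209
125·t² − 418·t + 280 = 0  ⇒  m = 209² − 125·280 = 8681
m = 8681 > 0,  v_rel·d = 209 > 0  ⇒  inside

inside=yes margin=8681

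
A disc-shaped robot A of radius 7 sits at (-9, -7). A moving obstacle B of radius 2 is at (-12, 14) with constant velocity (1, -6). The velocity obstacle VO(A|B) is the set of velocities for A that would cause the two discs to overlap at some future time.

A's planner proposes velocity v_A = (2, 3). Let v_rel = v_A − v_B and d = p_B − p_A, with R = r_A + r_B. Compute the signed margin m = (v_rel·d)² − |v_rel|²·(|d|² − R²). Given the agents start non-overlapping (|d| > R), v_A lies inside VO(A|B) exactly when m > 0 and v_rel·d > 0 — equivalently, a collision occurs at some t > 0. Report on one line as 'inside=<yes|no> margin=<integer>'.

d = (-3, 21),  |d|² = 450;  R = 7+2 = 9,  c = 450−9² = 369
v_rel = (1, 9),  |v_rel|² = 82;  v_rel·d = (1)·(-3) + (9)·(21) = 186
82·t² − 372·t + 369 = 0  ⇒  m = 186² − 82·369 = 4338
m = 4338 > 0,  v_rel·d = 186 > 0  ⇒  inside

inside=yes margin=4338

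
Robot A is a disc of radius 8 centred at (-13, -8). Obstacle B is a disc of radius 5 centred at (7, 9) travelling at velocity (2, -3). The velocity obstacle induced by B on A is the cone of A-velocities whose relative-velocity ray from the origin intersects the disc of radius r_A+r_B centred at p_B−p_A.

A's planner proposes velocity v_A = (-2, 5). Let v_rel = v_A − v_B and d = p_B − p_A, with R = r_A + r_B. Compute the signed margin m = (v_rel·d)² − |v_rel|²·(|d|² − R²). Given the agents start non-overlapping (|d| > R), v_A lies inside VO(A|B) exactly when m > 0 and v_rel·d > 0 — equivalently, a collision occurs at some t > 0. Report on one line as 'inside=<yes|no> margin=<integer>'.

d = (20, 17),  |d|² = 689;  R = 8+5 = 13,  c = 689−13² = 520
v_rel = (-4, 8),  |v_rel|² = 80;  v_rel·d = (-4)·(20) + (8)·(17) = 56
80·t² − 112·t + 520 = 0  ⇒  m = 56² − 80·520 = -38464
m = -38464 < 0,  v_rel·d = 56 > 0  ⇒  outside

inside=no margin=-38464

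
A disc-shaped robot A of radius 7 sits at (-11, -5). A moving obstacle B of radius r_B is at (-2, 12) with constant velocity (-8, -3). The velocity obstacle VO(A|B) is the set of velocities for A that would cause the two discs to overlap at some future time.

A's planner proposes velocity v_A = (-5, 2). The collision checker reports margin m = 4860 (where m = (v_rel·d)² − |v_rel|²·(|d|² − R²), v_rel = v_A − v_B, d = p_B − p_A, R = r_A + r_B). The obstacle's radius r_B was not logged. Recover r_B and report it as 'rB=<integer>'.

m = 4860
d = (9, 17);  v_rel = (3, 5),  |v_rel|² = 34
v_rel×d = (3)·(17) − (5)·(9) = 6
since m = R²·34 − 6²:  R² = (36 + 4860) / 34 = 144
R = √144 = 12  ⇒  r_B = 12 − 7 = 5

rB=5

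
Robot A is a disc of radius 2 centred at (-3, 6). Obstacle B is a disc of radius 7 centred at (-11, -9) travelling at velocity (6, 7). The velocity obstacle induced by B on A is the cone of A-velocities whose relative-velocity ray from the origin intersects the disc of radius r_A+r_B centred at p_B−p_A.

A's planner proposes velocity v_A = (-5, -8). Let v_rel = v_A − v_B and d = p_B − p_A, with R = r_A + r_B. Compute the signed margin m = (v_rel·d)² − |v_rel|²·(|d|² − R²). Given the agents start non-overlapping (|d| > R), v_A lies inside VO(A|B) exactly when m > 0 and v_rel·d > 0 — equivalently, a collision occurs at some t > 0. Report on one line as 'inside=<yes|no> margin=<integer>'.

d = (-8, -15),  |d|² = 289;  R = 2+7 = 9,  c = 289−9² = 208
v_rel = (-11, -15),  |v_rel|² = 346;  v_rel·d = (-11)·(-8) + (-15)·(-15) = 313
346·t² − 626·t + 208 = 0  ⇒  m = 313² − 346·208 = 26001
m = 26001 > 0,  v_rel·d = 313 > 0  ⇒  inside

inside=yes margin=26001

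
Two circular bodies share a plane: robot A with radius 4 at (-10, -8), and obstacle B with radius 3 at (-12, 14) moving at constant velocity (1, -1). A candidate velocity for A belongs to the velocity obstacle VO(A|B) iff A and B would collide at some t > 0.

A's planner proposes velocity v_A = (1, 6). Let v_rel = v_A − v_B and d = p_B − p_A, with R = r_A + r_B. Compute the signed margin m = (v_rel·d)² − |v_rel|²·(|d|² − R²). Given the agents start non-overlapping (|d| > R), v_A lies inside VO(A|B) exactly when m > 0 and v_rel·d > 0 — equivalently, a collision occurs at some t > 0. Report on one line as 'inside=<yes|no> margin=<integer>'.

d = (-2, 22),  |d|² = 488;  R = 4+3 = 7,  c = 488−7² = 439
v_rel = (0, 7),  |v_rel|² = 49;  v_rel·d = (0)·(-2) + (7)·(22) = 154
49·t² − 308·t + 439 = 0  ⇒  m = 154² − 49·439 = 2205
m = 2205 > 0,  v_rel·d = 154 > 0  ⇒  inside

inside=yes margin=2205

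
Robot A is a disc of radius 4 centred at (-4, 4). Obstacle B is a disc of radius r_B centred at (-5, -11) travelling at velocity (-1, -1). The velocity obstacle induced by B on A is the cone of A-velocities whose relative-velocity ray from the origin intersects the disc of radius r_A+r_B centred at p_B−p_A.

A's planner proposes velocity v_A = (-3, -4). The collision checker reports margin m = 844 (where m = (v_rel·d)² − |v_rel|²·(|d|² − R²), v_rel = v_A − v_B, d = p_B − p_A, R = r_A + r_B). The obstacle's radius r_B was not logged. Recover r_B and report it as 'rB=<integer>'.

m = 844
d = (-1, -15);  v_rel = (-2, -3),  |v_rel|² = 13
v_rel×d = (-2)·(-15) − (-3)·(-1) = 27
since m = R²·13 − 27²:  R² = (729 + 844) / 13 = 121
R = √121 = 11  ⇒  r_B = 11 − 4 = 7

rB=7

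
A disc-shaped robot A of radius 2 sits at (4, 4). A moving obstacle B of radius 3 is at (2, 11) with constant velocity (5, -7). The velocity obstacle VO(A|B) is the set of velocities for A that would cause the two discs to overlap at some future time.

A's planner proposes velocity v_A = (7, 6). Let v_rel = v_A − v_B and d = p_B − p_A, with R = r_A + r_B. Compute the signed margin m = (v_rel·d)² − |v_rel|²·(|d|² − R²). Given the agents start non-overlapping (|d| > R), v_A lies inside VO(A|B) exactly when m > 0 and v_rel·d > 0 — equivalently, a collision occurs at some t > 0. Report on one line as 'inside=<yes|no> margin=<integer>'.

d = (-2, 7),  |d|² = 53;  R = 2+3 = 5,  c = 53−5² = 28
v_rel = (2, 13),  |v_rel|² = 173;  v_rel·d = (2)·(-2) + (13)·(7) = 87
173·t² − 174·t + 28 = 0  ⇒  m = 87² − 173·28 = 2725
m = 2725 > 0,  v_rel·d = 87 > 0  ⇒  inside

inside=yes margin=2725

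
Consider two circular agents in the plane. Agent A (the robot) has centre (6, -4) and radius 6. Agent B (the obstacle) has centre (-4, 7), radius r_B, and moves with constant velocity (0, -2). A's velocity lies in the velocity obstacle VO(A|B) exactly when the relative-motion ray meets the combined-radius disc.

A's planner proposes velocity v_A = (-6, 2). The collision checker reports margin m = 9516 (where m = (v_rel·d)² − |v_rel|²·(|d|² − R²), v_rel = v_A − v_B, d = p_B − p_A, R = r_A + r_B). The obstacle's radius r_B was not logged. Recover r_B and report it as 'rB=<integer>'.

m = 9516
d = (-10, 11);  v_rel = (-6, 4),  |v_rel|² = 52
v_rel×d = (-6)·(11) − (4)·(-10) = -26
since m = R²·52 − (-26)²:  R² = (676 + 9516) / 52 = 196
R = √196 = 14  ⇒  r_B = 14 − 6 = 8

rB=8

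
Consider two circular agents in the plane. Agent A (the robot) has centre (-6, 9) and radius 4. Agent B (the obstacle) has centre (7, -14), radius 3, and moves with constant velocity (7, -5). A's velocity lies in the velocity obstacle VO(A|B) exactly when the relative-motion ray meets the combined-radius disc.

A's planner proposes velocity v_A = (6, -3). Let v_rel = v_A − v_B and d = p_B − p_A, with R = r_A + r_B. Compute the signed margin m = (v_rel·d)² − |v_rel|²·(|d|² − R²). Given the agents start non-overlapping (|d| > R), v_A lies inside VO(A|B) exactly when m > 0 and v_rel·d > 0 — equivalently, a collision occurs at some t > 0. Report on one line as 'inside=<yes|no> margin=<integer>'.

d = (13, -23),  |d|² = 698;  R = 4+3 = 7,  c = 698−7² = 649
v_rel = (-1, 2),  |v_rel|² = 5;  v_rel·d = (-1)·(13) + (2)·(-23) = -59
5·t² + 118·t + 649 = 0  ⇒  m = (-59)² − 5·649 = 236
m = 236 > 0,  v_rel·d = -59 < 0  ⇒  outside

inside=no margin=236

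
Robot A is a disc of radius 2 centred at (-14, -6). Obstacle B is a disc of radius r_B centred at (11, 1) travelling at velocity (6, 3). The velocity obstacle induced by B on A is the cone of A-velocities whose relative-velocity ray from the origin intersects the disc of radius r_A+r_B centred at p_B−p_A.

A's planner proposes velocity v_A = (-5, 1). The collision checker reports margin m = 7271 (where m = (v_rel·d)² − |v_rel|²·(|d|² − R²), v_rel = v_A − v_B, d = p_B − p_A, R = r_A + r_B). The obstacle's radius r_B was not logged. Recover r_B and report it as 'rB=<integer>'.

m = 7271
d = (25, 7);  v_rel = (-11, -2),  |v_rel|² = 125
v_rel×d = (-11)·(7) − (-2)·(25) = -27
since m = R²·125 − (-27)²:  R² = (729 + 7271) / 125 = 64
R = √64 = 8  ⇒  r_B = 8 − 2 = 6

rB=6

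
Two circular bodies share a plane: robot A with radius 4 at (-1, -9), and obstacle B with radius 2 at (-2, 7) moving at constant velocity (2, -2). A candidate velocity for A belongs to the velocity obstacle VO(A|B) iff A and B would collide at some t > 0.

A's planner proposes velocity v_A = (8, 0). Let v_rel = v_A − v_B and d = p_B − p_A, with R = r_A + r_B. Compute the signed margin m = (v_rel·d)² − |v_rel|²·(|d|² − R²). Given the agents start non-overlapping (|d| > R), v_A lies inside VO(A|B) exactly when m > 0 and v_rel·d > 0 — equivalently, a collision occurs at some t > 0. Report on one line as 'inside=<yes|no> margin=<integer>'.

d = (-1, 16),  |d|² = 257;  R = 4+2 = 6,  c = 257−6² = 221
v_rel = (6, 2),  |v_rel|² = 40;  v_rel·d = (6)·(-1) + (2)·(16) = 26
40·t² − 52·t + 221 = 0  ⇒  m = 26² − 40·221 = -8164
m = -8164 < 0,  v_rel·d = 26 > 0  ⇒  outside

inside=no margin=-8164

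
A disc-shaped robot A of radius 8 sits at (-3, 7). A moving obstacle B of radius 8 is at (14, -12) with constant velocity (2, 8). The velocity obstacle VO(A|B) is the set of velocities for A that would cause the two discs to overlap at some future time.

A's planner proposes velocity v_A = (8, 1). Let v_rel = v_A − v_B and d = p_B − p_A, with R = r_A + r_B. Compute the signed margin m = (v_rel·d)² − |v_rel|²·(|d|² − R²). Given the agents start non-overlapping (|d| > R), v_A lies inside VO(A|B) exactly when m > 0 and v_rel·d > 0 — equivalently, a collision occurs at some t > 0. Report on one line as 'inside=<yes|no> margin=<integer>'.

d = (17, -19),  |d|² = 650;  R = 8+8 = 16,  c = 650−16² = 394
v_rel = (6, -7),  |v_rel|² = 85;  v_rel·d = (6)·(17) + (-7)·(-19) = 235
85·t² − 470·t + 394 = 0  ⇒  m = 235² − 85·394 = 21735
m = 21735 > 0,  v_rel·d = 235 > 0  ⇒  inside

inside=yes margin=21735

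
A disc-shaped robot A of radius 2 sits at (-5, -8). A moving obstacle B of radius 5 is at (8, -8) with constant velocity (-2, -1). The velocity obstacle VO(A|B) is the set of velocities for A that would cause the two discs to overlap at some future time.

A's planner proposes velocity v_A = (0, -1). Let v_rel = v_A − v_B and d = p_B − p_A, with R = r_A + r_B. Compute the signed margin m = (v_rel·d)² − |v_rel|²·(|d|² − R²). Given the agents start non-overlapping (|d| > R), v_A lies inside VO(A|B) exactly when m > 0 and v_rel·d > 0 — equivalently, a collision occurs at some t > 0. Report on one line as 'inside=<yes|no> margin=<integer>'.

d = (13, 0),  |d|² = 169;  R = 2+5 = 7,  c = 169−7² = 120
v_rel = (2, 0),  |v_rel|² = 4;  v_rel·d = (2)·(13) + (0)·(0) = 26
4·t² − 52·t + 120 = 0  ⇒  m = 26² − 4·120 = 196
m = 196 > 0,  v_rel·d = 26 > 0  ⇒  inside

inside=yes margin=196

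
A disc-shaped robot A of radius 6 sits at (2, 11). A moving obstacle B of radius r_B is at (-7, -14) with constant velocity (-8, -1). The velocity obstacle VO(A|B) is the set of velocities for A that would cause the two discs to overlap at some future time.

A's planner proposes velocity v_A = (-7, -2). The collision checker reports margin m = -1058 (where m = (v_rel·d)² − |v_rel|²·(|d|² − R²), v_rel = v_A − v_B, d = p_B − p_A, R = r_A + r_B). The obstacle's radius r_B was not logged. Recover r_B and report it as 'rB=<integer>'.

m = -1058
d = (-9, -25);  v_rel = (1, -1),  |v_rel|² = 2
v_rel×d = (1)·(-25) − (-1)·(-9) = -34
since m = R²·2 − (-34)²:  R² = (1156 + -1058) / 2 = 49
R = √49 = 7  ⇒  r_B = 7 − 6 = 1

rB=1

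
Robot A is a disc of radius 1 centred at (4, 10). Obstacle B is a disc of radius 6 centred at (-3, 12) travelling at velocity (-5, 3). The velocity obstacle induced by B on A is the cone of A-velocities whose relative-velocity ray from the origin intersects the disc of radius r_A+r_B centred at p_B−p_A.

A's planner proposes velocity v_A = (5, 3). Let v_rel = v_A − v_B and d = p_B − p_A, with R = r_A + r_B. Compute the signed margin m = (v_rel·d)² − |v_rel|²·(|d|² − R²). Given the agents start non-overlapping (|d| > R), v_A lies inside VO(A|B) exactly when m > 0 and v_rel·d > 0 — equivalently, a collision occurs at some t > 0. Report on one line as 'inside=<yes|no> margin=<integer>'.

d = (-7, 2),  |d|² = 53;  R = 1+6 = 7,  c = 53−7² = 4
v_rel = (10, 0),  |v_rel|² = 100;  v_rel·d = (10)·(-7) + (0)·(2) = -70
100·t² + 140·t + 4 = 0  ⇒  m = (-70)² − 100·4 = 4500
m = 4500 > 0,  v_rel·d = -70 < 0  ⇒  outside

inside=no margin=4500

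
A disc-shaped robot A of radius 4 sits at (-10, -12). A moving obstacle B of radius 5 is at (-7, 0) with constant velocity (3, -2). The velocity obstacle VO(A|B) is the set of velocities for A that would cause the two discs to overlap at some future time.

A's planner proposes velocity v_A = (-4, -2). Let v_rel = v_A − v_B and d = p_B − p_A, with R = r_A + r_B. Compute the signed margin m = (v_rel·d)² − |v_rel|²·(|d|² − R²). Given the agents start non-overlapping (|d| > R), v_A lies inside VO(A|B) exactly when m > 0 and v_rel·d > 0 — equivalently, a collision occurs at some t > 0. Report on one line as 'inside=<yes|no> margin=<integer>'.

d = (3, 12),  |d|² = 153;  R = 4+5 = 9,  c = 153−9² = 72
v_rel = (-7, 0),  |v_rel|² = 49;  v_rel·d = (-7)·(3) + (0)·(12) = -21
49·t² + 42·t + 72 = 0  ⇒  m = (-21)² − 49·72 = -3087
m = -3087 < 0,  v_rel·d = -21 < 0  ⇒  outside

inside=no margin=-3087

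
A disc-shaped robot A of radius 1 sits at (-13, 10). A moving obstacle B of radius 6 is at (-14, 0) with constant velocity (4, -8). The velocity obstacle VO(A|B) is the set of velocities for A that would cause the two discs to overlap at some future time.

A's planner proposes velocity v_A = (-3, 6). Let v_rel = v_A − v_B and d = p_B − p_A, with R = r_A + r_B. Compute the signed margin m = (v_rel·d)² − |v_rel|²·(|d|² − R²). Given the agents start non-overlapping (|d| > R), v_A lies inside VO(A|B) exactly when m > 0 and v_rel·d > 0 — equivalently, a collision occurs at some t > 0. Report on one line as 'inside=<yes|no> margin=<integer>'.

d = (-1, -10),  |d|² = 101;  R = 1+6 = 7,  c = 101−7² = 52
v_rel = (-7, 14),  |v_rel|² = 245;  v_rel·d = (-7)·(-1) + (14)·(-10) = -133
245·t² + 266·t + 52 = 0  ⇒  m = (-133)² − 245·52 = 4949
m = 4949 > 0,  v_rel·d = -133 < 0  ⇒  outside

inside=no margin=4949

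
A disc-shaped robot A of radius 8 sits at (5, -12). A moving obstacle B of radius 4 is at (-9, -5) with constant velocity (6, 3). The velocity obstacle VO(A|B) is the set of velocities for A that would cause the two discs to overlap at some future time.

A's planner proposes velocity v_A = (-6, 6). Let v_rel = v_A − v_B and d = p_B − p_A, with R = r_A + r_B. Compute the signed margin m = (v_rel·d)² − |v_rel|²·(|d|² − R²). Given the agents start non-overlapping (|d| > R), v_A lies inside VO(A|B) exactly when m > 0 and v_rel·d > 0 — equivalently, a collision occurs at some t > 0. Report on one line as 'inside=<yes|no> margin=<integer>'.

d = (-14, 7),  |d|² = 245;  R = 8+4 = 12,  c = 245−12² = 101
v_rel = (-12, 3),  |v_rel|² = 153;  v_rel·d = (-12)·(-14) + (3)·(7) = 189
153·t² − 378·t + 101 = 0  ⇒  m = 189² − 153·101 = 20268
m = 20268 > 0,  v_rel·d = 189 > 0  ⇒  inside

inside=yes margin=20268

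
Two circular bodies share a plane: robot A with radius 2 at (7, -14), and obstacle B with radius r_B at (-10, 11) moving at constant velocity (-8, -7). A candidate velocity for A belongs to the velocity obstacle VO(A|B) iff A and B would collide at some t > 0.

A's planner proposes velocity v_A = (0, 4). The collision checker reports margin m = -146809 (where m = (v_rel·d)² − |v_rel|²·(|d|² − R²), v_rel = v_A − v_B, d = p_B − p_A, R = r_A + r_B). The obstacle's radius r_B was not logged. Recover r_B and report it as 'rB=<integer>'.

m = -146809
d = (-17, 25);  v_rel = (8, 11),  |v_rel|² = 185
v_rel×d = (8)·(25) − (11)·(-17) = 387
since m = R²·185 − 387²:  R² = (149769 + -146809) / 185 = 16
R = √16 = 4  ⇒  r_B = 4 − 2 = 2

rB=2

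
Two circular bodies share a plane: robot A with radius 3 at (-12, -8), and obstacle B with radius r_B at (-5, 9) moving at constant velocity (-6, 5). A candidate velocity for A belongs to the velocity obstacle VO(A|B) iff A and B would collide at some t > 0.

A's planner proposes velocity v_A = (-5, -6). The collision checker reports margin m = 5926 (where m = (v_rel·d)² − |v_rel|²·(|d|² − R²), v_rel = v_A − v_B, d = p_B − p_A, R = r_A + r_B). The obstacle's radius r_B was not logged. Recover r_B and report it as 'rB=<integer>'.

m = 5926
d = (7, 17);  v_rel = (1, -11),  |v_rel|² = 122
v_rel×d = (1)·(17) − (-11)·(7) = 94
since m = R²·122 − 94²:  R² = (8836 + 5926) / 122 = 121
R = √121 = 11  ⇒  r_B = 11 − 3 = 8

rB=8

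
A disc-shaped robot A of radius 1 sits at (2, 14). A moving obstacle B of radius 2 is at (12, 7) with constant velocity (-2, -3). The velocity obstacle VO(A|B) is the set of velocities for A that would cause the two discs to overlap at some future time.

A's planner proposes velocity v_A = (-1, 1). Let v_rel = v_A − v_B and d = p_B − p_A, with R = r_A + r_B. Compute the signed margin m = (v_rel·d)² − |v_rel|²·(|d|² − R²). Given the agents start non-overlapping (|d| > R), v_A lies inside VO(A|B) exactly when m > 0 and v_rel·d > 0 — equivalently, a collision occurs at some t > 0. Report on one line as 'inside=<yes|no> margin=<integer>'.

d = (10, -7),  |d|² = 149;  R = 1+2 = 3,  c = 149−3² = 140
v_rel = (1, 4),  |v_rel|² = 17;  v_rel·d = (1)·(10) + (4)·(-7) = -18
17·t² + 36·t + 140 = 0  ⇒  m = (-18)² − 17·140 = -2056
m = -2056 < 0,  v_rel·d = -18 < 0  ⇒  outside

inside=no margin=-2056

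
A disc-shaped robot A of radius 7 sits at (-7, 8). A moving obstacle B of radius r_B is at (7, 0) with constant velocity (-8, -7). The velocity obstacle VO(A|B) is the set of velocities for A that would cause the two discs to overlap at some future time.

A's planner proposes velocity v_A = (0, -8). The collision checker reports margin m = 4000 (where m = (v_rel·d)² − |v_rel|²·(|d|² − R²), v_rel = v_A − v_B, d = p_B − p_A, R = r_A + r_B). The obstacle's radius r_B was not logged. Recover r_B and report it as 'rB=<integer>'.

m = 4000
d = (14, -8);  v_rel = (8, -1),  |v_rel|² = 65
v_rel×d = (8)·(-8) − (-1)·(14) = -50
since m = R²·65 − (-50)²:  R² = (2500 + 4000) / 65 = 100
R = √100 = 10  ⇒  r_B = 10 − 7 = 3

rB=3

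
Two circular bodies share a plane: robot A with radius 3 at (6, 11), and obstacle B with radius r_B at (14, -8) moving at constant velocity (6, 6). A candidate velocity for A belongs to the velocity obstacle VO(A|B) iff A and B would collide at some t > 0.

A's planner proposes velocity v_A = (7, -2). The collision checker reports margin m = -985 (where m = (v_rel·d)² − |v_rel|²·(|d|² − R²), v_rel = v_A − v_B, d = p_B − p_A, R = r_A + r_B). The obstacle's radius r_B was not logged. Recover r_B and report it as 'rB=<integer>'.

m = -985
d = (8, -19);  v_rel = (1, -8),  |v_rel|² = 65
v_rel×d = (1)·(-19) − (-8)·(8) = 45
since m = R²·65 − 45²:  R² = (2025 + -985) / 65 = 16
R = √16 = 4  ⇒  r_B = 4 − 3 = 1

rB=1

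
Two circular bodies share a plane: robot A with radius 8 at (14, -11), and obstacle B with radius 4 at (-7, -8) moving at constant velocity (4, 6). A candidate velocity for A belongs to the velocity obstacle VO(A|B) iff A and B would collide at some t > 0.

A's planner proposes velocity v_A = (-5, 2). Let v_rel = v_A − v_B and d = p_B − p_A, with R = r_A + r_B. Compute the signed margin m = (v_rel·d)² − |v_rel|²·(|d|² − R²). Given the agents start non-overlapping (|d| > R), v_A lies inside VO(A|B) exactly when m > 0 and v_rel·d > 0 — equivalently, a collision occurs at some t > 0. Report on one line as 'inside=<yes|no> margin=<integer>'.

d = (-21, 3),  |d|² = 450;  R = 8+4 = 12,  c = 450−12² = 306
v_rel = (-9, -4),  |v_rel|² = 97;  v_rel·d = (-9)·(-21) + (-4)·(3) = 177
97·t² − 354·t + 306 = 0  ⇒  m = 177² − 97·306 = 1647
m = 1647 > 0,  v_rel·d = 177 > 0  ⇒  inside

inside=yes margin=1647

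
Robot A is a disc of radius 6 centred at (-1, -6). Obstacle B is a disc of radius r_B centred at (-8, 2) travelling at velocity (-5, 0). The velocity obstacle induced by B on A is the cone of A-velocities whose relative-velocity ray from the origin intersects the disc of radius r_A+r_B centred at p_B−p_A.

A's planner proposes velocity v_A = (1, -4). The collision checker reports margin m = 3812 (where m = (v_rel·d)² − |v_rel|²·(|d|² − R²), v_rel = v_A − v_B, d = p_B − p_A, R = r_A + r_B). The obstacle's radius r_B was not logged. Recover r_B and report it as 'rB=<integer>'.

m = 3812
d = (-7, 8);  v_rel = (6, -4),  |v_rel|² = 52
v_rel×d = (6)·(8) − (-4)·(-7) = 20
since m = R²·52 − 20²:  R² = (400 + 3812) / 52 = 81
R = √81 = 9  ⇒  r_B = 9 − 6 = 3

rB=3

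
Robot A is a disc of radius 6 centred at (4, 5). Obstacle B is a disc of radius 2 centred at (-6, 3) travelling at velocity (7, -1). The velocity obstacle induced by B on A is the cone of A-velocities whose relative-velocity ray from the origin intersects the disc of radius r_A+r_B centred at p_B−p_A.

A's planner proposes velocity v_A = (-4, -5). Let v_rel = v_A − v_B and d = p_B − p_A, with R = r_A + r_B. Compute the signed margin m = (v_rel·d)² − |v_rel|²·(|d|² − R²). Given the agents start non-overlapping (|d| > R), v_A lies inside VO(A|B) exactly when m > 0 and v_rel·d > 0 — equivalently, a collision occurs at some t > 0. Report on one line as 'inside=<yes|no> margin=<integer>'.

d = (-10, -2),  |d|² = 104;  R = 6+2 = 8,  c = 104−8² = 40
v_rel = (-11, -4),  |v_rel|² = 137;  v_rel·d = (-11)·(-10) + (-4)·(-2) = 118
137·t² − 236·t + 40 = 0  ⇒  m = 118² − 137·40 = 8444
m = 8444 > 0,  v_rel·d = 118 > 0  ⇒  inside

inside=yes margin=8444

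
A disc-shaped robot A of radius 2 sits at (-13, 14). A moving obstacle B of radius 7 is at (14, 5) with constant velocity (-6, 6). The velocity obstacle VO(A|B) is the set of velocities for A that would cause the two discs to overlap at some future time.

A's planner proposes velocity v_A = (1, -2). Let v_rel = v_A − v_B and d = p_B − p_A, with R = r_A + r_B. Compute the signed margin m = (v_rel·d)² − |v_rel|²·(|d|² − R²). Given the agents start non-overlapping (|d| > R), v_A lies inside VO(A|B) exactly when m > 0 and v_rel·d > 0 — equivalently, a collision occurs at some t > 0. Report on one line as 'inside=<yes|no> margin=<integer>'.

d = (27, -9),  |d|² = 810;  R = 2+7 = 9,  c = 810−9² = 729
v_rel = (7, -8),  |v_rel|² = 113;  v_rel·d = (7)·(27) + (-8)·(-9) = 261
113·t² − 522·t + 729 = 0  ⇒  m = 261² − 113·729 = -14256
m = -14256 < 0,  v_rel·d = 261 > 0  ⇒  outside

inside=no margin=-14256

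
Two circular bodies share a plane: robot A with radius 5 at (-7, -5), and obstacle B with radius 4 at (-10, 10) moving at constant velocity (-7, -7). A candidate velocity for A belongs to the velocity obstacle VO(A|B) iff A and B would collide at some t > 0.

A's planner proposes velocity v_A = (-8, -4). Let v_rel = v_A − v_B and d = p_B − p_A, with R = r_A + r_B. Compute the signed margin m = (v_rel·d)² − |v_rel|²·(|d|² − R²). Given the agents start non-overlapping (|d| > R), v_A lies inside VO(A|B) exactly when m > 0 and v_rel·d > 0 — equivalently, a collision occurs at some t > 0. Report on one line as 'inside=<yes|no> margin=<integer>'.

d = (-3, 15),  |d|² = 234;  R = 5+4 = 9,  c = 234−9² = 153
v_rel = (-1, 3),  |v_rel|² = 10;  v_rel·d = (-1)·(-3) + (3)·(15) = 48
10·t² − 96·t + 153 = 0  ⇒  m = 48² − 10·153 = 774
m = 774 > 0,  v_rel·d = 48 > 0  ⇒  inside

inside=yes margin=774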